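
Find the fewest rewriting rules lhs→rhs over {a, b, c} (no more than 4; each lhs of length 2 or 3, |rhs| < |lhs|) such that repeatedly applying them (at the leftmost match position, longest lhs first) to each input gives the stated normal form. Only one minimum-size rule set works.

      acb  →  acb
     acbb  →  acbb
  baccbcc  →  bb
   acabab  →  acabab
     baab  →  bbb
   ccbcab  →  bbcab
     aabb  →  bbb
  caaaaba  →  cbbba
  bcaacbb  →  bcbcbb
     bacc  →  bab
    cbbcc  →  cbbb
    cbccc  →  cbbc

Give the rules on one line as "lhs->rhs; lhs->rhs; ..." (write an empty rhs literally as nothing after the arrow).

aa->b; abb->; cc->b

  | acb
  | acbb
  | baccbcc => babbcc => bcc => bb
  | acabab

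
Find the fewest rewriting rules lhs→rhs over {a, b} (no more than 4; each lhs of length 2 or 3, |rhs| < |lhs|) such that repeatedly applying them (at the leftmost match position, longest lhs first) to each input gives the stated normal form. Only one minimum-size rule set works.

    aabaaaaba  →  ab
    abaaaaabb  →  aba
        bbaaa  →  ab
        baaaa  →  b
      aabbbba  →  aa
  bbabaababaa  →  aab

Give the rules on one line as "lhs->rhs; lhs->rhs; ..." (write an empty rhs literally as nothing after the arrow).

  | aabaaaaba => aabaaba => aabba => aaa => ab
  | abaaaaabb => abaaabb => ababb => aba
  | bbaaa => aaa => ab
  | baaaa => baa => b

aaa->ab; baa->b; bb->; bbb->a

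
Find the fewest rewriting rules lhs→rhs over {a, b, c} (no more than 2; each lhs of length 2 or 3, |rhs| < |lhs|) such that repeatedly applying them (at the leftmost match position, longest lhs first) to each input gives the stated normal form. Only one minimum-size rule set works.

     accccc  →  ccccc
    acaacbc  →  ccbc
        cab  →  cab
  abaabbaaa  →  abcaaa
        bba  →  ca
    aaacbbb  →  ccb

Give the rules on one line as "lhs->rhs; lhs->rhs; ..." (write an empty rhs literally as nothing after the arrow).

ac->c; bb->c

  | accccc => ccccc
  | acaacbc => caacbc => cacbc => ccbc
  | cab
  | abaabbaaa => abaacaaa => abacaaa => abcaaa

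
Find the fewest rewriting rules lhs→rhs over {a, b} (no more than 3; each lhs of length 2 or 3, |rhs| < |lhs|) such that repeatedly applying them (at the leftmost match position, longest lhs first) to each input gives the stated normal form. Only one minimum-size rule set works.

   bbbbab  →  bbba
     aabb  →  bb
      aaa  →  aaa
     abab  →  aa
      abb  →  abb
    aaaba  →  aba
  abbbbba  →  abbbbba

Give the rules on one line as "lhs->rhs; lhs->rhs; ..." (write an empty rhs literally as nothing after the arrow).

aab->b; bab->a

  | bbbbab => bbba
  | aabb => bb
  | aaa
  | abab => aa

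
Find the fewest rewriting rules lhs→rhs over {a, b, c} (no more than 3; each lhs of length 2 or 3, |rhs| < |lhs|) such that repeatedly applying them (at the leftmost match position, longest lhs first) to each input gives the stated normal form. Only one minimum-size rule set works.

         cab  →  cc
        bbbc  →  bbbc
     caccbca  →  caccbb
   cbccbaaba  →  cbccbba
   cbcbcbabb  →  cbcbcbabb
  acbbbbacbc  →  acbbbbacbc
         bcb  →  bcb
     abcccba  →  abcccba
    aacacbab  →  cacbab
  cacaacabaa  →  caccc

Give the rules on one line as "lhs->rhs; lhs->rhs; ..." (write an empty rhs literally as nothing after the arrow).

aa->; bca->bb; cab->cc

  | cab => cc
  | bbbc
  | caccbca => caccbb
  | cbccbaaba => cbccbba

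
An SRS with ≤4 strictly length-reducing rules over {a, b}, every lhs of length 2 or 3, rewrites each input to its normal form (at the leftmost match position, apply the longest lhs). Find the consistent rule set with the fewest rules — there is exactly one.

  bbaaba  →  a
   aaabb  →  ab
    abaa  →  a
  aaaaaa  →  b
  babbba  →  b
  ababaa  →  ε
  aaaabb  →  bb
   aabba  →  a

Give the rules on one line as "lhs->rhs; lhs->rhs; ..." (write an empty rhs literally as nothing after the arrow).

aa->b; ba->a; baa->; bab->a

  | bbaaba => bba => ba => a
  | aaabb => babb => ab
  | abaa => a
  | aaaaaa => baaaa => aa => b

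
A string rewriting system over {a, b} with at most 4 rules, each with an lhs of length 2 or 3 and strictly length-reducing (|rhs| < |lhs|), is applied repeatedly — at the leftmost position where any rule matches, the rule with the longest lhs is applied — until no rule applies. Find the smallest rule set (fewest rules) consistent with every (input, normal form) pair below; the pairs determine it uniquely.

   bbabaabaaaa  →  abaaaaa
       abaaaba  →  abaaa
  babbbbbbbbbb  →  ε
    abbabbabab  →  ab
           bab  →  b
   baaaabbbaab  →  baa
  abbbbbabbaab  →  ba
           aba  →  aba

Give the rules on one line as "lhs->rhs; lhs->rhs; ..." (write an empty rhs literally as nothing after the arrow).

  | bbabaabaaaa => abaabaaaa => abaaaaa
  | abaaaba => abaaa
  | babbbbbbbbbb => bbbbbbbbbb => bbbbbbbb => bbbbbb => bbbb => bb => ε
  | abbabbabab => babbabab => bbabab => abab => ab

aab->a; abb->b; bab->b; bb->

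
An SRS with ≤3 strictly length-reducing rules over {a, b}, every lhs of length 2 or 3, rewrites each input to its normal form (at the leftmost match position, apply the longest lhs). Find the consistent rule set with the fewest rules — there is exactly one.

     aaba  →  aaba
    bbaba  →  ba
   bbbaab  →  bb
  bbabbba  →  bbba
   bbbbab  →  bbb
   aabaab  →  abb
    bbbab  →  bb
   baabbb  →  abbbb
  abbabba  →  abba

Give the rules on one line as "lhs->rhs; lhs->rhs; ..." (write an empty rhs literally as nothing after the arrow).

  | aaba
  | bbaba => ba
  | bbbaab => bbabb => bb
  | bbabbba => bbba

aaa->a; baa->ab; bab->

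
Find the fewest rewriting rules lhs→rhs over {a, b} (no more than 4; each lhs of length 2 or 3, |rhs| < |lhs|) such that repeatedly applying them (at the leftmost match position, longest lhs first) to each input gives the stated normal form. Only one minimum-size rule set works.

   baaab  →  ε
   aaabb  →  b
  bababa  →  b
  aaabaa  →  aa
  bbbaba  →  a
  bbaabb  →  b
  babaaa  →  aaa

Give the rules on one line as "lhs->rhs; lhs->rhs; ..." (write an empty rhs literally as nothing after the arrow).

aab->bb; ab->b; ba->b; bb->

  | baaab => baab => bab => bb => ε
  | aaabb => abbb => bbb => b
  | bababa => bbaba => aba => ba => b
  | aaabaa => abbaa => bbaa => aa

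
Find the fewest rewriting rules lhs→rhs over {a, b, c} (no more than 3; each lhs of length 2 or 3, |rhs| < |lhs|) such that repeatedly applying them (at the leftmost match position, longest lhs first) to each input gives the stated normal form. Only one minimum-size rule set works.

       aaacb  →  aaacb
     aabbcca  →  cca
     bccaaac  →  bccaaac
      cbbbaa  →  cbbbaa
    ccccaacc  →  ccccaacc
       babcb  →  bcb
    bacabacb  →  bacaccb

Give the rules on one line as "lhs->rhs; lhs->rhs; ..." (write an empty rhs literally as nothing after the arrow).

ab->; aba->ac

  | aaacb
  | aabbcca => abcca => cca
  | bccaaac
  | cbbbaa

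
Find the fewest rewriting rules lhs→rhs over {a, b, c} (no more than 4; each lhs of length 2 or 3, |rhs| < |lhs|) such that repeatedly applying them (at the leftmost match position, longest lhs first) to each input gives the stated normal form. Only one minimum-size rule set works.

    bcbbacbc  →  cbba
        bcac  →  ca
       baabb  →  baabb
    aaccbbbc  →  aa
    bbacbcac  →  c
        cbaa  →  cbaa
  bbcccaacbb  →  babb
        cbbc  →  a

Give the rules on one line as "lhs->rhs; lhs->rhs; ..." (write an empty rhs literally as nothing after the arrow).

  | bcbbacbc => cbbacbc => cbbabc => cbbac => cbba
  | bcac => cac => ca
  | baabb
  | aaccbbbc => aacbbbc => aabbbc => aabbc => aabc => aac => aa

ac->a; aca->b; bc->c; cc->a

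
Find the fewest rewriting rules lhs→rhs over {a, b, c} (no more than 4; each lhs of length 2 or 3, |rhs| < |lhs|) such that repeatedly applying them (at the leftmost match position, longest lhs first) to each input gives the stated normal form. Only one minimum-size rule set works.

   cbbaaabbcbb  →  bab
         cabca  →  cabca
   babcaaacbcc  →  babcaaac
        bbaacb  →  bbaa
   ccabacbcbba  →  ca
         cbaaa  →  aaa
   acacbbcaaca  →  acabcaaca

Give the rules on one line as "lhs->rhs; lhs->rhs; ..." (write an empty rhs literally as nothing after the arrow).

abb->b; cb->; cbc->

  | cbbaaabbcbb => baaabbcbb => baabcbb => baabb => bab
  | cabca
  | babcaaacbcc => babcaaac
  | bbaacb => bbaa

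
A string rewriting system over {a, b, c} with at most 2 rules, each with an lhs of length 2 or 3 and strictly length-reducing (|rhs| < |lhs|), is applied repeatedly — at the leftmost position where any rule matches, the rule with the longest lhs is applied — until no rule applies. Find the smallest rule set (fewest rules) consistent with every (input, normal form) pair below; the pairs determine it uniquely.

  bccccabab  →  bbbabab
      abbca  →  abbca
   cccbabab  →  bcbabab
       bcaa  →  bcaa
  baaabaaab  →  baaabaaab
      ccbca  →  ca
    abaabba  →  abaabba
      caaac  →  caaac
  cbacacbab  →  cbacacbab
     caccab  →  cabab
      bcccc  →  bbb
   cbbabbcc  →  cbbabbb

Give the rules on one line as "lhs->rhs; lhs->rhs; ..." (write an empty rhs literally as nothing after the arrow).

cc->b; ccb->

  | bccccabab => bbccabab => bbbabab
  | abbca
  | cccbabab => bcbabab
  | bcaa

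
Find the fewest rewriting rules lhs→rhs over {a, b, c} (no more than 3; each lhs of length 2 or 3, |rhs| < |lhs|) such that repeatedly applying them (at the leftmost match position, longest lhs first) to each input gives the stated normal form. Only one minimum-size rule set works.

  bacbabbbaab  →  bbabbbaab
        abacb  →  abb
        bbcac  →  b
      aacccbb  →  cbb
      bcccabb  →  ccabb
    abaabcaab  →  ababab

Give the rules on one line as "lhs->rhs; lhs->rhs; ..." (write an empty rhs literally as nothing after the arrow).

aaa->ab; ac->; bc->

  | bacbabbbaab => bbabbbaab
  | abacb => abb
  | bbcac => bac => b
  | aacccbb => accbb => cbb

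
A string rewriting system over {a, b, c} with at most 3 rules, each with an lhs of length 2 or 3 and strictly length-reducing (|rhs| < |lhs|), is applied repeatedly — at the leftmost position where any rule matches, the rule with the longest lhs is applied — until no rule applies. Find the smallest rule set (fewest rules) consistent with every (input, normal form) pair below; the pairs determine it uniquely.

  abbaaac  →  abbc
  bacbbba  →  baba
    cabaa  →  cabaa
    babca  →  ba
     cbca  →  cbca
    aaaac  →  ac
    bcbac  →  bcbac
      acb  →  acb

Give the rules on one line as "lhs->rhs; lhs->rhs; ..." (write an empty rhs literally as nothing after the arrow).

  | abbaaac => abbc
  | bacbbba => baba
  | cabaa
  | babca => ba

aaa->; abc->; cbb->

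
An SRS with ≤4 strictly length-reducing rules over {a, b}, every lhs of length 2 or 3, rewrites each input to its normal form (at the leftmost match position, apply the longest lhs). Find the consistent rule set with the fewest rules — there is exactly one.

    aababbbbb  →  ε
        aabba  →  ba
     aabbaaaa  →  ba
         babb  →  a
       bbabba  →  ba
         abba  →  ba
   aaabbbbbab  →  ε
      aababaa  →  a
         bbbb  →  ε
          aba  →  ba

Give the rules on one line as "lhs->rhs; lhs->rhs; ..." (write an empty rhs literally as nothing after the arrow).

  | aababbbbb => ababbbbb => babbbbb => bbabbb => abbb => bab => bb => ε
  | aabba => abba => baa => ba
  | aabbaaaa => abbaaaa => baaaaa => baaaa => baaa => baa => ba
  | babb => bba => a

aa->a; ab->b; abb->ba; bb->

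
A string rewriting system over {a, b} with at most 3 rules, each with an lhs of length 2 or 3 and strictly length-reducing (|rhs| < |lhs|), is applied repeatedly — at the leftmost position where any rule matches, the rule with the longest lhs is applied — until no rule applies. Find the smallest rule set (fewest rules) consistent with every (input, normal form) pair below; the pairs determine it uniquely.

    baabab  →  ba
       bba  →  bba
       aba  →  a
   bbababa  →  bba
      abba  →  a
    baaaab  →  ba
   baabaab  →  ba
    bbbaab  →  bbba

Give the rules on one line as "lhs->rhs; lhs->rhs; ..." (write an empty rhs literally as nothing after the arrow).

aa->a; ab->a

  | baabab => babab => baab => bab => ba
  | bba
  | aba => aa => a
  | bbababa => bbaaba => bbaba => bbaa => bba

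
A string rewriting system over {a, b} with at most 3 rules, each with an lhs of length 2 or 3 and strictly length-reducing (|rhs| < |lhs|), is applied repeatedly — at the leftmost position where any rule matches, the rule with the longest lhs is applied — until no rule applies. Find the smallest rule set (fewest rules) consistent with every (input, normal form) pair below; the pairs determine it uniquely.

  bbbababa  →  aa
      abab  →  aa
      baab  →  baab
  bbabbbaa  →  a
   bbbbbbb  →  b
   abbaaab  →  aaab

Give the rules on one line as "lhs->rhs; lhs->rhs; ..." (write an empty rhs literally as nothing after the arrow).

bab->a; bb->b; bba->

  | bbbababa => bbababa => baba => aa
  | abab => aa
  | baab
  | bbabbbaa => bbbaa => bbaa => a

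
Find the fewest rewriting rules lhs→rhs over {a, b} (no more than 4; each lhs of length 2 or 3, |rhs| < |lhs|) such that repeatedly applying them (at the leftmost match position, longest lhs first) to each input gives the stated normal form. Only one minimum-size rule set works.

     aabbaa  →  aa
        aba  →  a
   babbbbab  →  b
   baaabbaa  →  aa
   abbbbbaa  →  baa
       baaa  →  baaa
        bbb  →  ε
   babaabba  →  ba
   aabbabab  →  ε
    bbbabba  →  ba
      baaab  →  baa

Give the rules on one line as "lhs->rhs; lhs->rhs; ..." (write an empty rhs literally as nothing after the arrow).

  | aabbaa => abaa => bba => aa
  | aba => bb => a
  | babbbbab => bbbbab => abbab => bab => b
  | baaabbaa => baabaa => babba => bba => aa

ab->; aba->bb; bb->a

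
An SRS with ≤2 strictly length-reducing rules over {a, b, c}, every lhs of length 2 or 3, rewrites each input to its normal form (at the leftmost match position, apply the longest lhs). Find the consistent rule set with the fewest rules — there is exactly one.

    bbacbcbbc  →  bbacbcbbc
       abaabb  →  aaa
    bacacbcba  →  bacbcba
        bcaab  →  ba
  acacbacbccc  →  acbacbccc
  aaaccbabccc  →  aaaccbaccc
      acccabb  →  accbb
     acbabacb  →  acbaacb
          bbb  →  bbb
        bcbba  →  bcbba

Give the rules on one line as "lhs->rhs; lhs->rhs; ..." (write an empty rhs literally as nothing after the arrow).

ab->a; ca->

  | bbacbcbbc
  | abaabb => aaabb => aaab => aaa
  | bacacbcba => bacbcba
  | bcaab => bab => ba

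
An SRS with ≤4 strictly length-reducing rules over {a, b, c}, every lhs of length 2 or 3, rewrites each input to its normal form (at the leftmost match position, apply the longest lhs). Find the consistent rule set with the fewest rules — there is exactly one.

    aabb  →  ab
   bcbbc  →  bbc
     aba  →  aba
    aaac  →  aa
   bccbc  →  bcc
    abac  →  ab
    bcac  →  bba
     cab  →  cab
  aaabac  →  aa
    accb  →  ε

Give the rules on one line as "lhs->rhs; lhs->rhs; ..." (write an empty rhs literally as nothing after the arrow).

  | aabb => ab
  | bcbbc => bbc
  | aba
  | aaac => aa

aab->a; ac->; cac->ba; cb->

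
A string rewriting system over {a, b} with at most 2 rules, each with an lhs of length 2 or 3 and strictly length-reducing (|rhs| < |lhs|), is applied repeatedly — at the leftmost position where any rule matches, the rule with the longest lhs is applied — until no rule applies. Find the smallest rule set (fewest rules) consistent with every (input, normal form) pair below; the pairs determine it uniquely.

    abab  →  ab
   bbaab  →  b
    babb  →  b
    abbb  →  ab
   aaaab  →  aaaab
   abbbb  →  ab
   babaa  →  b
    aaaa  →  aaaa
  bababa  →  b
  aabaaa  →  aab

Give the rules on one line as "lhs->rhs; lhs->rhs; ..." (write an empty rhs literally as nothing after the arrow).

ba->b; bb->b

  | abab => abb => ab
  | bbaab => baab => bab => bb => b
  | babb => bbb => bb => b
  | abbb => abb => ab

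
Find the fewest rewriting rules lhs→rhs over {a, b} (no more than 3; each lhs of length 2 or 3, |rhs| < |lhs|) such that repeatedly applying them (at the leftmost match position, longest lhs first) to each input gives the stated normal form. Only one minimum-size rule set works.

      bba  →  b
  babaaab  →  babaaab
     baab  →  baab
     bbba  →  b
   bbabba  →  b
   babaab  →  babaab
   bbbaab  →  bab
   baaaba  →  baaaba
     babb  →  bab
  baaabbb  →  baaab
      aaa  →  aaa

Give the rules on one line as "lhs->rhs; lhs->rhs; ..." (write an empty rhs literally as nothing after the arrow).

bb->b; bba->b

  | bba => b
  | babaaab
  | baab
  | bbba => bba => b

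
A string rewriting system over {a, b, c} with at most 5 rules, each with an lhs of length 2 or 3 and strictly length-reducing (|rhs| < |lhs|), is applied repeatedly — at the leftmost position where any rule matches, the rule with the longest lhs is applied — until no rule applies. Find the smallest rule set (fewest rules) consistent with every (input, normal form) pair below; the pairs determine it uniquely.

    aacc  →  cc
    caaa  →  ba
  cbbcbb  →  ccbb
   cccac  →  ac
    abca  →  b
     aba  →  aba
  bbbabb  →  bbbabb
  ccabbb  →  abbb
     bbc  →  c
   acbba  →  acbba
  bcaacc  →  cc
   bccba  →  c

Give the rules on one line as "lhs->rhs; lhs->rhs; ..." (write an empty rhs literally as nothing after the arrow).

  | aacc => bcc => cc
  | caaa => aaa => ba
  | cbbcbb => cbcbb => ccbb
  | cccac => ccac => cac => ac

aa->b; bc->c; ca->a; cba->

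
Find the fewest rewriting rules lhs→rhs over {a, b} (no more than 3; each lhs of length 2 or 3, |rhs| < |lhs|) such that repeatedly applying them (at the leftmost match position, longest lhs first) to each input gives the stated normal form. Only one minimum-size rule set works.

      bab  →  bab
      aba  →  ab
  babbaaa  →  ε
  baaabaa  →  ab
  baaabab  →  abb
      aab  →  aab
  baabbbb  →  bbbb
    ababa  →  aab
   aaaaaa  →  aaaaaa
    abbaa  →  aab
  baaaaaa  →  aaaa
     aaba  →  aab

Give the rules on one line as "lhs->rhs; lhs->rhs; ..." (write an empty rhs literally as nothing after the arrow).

  | bab
  | aba => ab
  | babbaaa => baabaa => baa => ε
  | baaabaa => abaa => aba => ab

aba->ab; baa->; bba->ab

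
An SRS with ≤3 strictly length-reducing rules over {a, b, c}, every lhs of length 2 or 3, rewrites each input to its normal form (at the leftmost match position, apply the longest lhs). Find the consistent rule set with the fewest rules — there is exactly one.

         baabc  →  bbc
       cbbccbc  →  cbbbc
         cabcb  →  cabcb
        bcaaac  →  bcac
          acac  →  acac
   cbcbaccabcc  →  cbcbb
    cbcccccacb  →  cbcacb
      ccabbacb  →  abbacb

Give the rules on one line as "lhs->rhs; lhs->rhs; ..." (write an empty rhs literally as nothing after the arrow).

aa->; cc->

  | baabc => bbc
  | cbbccbc => cbbbc
  | cabcb
  | bcaaac => bcac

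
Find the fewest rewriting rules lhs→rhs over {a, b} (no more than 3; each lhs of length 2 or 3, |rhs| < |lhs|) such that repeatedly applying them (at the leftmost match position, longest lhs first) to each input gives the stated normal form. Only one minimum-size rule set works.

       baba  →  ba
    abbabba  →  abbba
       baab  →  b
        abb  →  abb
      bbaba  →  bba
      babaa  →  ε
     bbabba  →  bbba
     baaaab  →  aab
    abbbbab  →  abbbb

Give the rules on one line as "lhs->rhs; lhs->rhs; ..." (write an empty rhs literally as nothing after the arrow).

  | baba => ba
  | abbabba => abbba
  | baab => b
  | abb

baa->; bab->b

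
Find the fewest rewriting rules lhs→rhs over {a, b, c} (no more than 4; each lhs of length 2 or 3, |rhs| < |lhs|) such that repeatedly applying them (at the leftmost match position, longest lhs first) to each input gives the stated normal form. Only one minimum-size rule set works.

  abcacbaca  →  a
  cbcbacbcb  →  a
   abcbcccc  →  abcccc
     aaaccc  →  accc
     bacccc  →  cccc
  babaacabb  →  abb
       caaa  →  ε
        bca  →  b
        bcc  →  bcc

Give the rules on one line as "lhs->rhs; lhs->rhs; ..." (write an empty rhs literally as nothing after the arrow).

  | abcacbaca => abcbaca => abaca => aca => a
  | cbcbacbcb => cbacbcb => acbcb => acb => a
  | abcbcccc => abcccc
  | aaaccc => accc

aa->; ba->; ca->; cb->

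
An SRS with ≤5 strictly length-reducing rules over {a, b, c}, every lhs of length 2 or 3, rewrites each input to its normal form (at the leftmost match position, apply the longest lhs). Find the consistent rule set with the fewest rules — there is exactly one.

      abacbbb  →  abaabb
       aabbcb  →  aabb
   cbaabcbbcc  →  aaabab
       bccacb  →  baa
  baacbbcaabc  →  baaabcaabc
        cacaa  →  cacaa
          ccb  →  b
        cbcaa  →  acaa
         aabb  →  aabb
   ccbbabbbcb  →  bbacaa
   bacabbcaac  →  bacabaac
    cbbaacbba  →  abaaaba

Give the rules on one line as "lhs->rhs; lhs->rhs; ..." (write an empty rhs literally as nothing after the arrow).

bbb->ca; bbc->b; cb->a; cc->

  | abacbbb => abaabb
  | aabbcb => aabb
  | cbaabcbbcc => aaabcbbcc => aaababcc => aaabab
  | bccacb => bacb => baa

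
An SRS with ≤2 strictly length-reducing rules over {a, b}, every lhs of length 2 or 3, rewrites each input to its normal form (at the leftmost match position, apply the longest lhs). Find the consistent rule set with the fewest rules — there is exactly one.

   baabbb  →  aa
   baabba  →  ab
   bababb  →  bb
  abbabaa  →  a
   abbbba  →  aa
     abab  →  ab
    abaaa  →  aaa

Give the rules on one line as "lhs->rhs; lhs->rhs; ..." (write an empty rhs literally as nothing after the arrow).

  | baabbb => abbb => aa
  | baabba => abba => ab
  | bababb => babb => bb
  | abbabaa => abbaa => aba => a

ba->; bbb->a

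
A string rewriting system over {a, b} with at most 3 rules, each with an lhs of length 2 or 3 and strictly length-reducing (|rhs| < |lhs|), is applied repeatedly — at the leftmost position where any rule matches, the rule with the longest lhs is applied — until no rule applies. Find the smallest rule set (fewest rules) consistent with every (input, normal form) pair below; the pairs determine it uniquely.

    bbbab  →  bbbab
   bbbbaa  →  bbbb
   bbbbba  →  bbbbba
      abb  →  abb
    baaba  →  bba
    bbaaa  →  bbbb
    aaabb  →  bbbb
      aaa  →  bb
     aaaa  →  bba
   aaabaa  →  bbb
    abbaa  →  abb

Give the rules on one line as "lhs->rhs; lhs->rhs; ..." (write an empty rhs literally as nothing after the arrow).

  | bbbab
  | bbbbaa => bbbb
  | bbbbba
  | abb

aa->; aaa->bb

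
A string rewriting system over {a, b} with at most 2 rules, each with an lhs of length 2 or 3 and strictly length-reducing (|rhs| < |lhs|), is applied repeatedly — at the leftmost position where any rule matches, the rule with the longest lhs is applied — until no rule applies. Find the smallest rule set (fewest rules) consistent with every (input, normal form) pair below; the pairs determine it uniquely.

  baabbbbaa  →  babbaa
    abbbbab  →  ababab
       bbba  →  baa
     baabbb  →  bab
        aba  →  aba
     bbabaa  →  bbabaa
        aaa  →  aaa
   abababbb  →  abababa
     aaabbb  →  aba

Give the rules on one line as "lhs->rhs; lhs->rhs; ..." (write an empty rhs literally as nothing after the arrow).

  | baabbbbaa => bbbbbaa => babbaa
  | abbbbab => ababab
  | bbba => baa
  | baabbb => bbbb => bab

aab->b; bbb->ba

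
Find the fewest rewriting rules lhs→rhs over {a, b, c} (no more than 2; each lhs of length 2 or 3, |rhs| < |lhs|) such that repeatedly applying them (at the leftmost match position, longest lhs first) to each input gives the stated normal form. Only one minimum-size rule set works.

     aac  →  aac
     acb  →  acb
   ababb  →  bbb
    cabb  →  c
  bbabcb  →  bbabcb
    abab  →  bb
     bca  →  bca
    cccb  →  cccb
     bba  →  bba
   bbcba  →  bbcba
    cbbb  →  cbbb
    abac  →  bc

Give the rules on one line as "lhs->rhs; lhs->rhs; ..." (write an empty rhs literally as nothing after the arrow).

  | aac
  | acb
  | ababb => bbb
  | cabb => c

aba->b; abb->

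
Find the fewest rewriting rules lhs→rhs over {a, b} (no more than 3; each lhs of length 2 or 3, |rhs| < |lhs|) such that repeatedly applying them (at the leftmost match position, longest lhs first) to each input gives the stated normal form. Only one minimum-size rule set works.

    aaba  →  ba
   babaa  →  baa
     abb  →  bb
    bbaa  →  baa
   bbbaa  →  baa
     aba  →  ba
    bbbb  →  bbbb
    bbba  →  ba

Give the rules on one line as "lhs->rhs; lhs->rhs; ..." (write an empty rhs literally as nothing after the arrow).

ab->b; bba->ba

  | aaba => aba => ba
  | babaa => bbaa => baa
  | abb => bb
  | bbaa => baa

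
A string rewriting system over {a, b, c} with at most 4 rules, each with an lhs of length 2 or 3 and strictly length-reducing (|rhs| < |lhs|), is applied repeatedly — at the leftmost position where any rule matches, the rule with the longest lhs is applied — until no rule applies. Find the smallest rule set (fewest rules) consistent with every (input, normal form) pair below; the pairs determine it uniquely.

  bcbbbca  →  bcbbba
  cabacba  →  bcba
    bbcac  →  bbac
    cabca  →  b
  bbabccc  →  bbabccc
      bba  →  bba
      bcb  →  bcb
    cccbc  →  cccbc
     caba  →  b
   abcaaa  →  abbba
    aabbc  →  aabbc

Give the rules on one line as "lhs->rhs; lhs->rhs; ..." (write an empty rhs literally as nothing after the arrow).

aba->b; ca->a; caa->bb

  | bcbbbca => bcbbba
  | cabacba => abacba => bcba
  | bbcac => bbac
  | cabca => abca => aba => b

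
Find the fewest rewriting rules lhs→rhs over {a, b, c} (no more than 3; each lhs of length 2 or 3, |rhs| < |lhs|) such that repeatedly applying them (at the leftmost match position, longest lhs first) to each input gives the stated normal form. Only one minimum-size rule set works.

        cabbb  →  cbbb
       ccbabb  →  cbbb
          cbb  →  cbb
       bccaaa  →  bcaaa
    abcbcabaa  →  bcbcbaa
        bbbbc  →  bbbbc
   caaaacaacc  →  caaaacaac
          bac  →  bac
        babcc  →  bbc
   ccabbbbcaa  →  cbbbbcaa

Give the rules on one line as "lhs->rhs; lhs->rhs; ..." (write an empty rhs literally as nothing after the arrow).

  | cabbb => cbbb
  | ccbabb => cbabb => cbbb
  | cbb
  | bccaaa => bcaaa

ab->b; cc->c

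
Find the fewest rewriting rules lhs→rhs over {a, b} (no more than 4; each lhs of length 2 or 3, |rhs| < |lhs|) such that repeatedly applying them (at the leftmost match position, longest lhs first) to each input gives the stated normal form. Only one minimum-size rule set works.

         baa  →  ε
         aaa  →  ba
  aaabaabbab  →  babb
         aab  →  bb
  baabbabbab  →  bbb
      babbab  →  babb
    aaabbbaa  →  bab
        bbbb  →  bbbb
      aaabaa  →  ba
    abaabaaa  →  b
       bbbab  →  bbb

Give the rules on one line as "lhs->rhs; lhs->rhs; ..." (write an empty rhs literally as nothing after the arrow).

  | baa => ε
  | aaa => ba
  | aaabaabbab => babaabbab => babbab => babb
  | aab => bb

aa->b; baa->; bba->b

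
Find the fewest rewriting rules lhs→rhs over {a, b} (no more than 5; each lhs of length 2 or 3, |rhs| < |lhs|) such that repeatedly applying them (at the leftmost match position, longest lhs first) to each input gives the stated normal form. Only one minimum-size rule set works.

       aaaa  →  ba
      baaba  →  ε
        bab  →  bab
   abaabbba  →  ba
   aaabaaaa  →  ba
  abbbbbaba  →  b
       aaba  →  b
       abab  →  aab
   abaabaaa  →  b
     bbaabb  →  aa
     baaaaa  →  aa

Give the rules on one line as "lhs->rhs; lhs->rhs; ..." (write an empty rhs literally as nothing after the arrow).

aaa->b; aba->aa; bb->; bbb->

  | aaaa => ba
  | baaba => baaa => bb => ε
  | bab
  | abaabbba => aaabbba => bbbba => ba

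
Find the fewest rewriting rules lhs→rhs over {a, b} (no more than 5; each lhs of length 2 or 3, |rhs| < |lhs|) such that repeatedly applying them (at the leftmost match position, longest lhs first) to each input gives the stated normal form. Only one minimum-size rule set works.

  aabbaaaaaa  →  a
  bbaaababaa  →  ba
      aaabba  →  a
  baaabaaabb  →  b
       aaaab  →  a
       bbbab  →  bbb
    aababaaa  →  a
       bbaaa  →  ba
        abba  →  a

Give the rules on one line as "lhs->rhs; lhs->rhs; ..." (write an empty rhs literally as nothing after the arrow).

  | aabbaaaaaa => abbaaaaaa => aaaaaa => aaaaa => aaaa => aaa => aa => a
  | bbaaababaa => baababaa => bababaa => baabaa => babaa => baaa => baa => ba
  | aaabba => aabba => abba => a
  | baaabaaabb => baabaaabb => babaaabb => baaaabb => baaabb => baabb => babb => b

aa->a; ab->a; abb->; bba->b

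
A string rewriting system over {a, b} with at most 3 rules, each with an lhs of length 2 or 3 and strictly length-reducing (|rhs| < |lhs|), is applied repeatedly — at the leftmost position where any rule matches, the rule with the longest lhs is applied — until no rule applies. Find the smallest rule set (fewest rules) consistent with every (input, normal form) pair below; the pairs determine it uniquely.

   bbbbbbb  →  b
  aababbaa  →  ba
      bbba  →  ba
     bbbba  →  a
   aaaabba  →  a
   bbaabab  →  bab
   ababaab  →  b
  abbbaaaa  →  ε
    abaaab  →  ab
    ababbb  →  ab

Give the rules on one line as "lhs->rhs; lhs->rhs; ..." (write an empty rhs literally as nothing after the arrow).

aa->; aba->a; bb->

  | bbbbbbb => bbbbb => bbb => b
  | aababbaa => babbaa => baaa => ba
  | bbba => ba
  | bbbba => bba => a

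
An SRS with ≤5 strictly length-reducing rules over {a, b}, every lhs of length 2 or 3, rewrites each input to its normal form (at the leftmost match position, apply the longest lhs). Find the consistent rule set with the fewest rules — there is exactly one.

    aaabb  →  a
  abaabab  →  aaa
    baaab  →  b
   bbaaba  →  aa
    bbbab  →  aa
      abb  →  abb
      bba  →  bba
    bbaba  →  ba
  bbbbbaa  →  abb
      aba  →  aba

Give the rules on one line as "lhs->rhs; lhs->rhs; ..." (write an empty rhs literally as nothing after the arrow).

aab->a; baa->bb; bab->; bbb->aa

  | aaabb => aab => a
  | abaabab => abbbab => aaaab => aaa
  | baaab => bbab => b
  | bbaaba => bbbba => aaba => aa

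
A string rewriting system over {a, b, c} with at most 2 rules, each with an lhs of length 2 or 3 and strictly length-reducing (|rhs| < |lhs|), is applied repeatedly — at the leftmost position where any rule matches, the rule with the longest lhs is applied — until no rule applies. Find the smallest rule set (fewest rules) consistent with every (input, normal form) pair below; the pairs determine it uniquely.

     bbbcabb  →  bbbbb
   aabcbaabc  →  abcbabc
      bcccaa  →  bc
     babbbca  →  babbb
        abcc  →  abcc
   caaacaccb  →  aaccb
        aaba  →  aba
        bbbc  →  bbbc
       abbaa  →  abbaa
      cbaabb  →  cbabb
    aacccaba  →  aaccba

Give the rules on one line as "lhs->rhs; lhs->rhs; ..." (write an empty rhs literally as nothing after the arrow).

aab->ab; ca->

  | bbbcabb => bbbbb
  | aabcbaabc => abcbaabc => abcbabc
  | bcccaa => bcca => bc
  | babbbca => babbb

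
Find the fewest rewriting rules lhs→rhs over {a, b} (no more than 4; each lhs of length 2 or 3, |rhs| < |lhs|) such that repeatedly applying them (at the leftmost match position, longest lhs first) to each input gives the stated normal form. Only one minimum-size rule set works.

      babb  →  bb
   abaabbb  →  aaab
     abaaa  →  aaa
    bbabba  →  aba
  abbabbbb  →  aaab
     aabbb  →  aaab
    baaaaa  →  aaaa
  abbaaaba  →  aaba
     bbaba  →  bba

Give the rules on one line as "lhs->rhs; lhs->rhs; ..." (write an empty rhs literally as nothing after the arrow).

baa->a; bab->b; bbb->ab

  | babb => bb
  | abaabbb => aabbb => aaab
  | abaaa => aaa
  | bbabba => bbba => aba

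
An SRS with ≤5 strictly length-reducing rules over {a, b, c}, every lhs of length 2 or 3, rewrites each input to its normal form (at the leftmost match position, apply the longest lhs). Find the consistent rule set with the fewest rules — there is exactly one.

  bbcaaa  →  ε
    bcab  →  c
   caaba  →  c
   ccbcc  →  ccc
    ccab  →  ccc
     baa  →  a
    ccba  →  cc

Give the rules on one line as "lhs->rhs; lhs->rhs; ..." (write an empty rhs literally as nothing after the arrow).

  | bbcaaa => baaa => aa => ε
  | bcab => ab => c
  | caaba => cba => c
  | ccbcc => ccc

aa->; ab->c; ba->; bc->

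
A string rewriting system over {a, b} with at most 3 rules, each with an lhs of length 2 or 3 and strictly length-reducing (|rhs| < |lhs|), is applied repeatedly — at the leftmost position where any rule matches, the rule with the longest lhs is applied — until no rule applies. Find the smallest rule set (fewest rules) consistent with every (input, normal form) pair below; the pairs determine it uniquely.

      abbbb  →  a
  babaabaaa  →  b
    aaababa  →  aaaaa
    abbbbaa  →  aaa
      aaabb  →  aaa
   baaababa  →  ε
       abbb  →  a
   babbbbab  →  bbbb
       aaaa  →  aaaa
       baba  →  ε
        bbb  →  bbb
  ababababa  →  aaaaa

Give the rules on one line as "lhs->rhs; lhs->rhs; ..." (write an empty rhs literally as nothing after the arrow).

  | abbbb => abbb => abb => ab => a
  | babaabaaa => baabaaa => bbaaa => bba => b
  | aaababa => aaaaba => aaaaa
  | abbbbaa => abbbaa => abbaa => abaa => aaa

ab->a; ba->; baa->b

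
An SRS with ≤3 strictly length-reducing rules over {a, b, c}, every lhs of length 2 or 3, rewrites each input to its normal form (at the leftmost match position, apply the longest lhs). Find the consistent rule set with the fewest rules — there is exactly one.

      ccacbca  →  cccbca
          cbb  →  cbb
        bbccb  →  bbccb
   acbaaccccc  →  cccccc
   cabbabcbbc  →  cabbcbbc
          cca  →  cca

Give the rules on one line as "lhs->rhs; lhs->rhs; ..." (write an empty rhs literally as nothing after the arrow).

  | ccacbca => cccbca
  | cbb
  | bbccb
  | acbaaccccc => cbaaccccc => caccccc => cccccc

ac->c; ba->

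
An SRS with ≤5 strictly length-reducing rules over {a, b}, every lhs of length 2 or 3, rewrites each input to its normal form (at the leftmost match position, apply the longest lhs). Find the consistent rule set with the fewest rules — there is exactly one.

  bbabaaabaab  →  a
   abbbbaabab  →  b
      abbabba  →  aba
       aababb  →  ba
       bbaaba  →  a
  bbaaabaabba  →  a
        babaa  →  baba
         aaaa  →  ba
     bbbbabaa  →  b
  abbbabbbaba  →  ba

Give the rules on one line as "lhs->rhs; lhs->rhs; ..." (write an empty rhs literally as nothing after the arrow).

aa->a; aaa->b; aab->b; bb->a

  | bbabaaabaab => aabaaabaab => baaabaab => bbbaab => abaab => abb => aa => a
  | abbbbaabab => aabbaabab => bbaabab => aaabab => bbab => aab => b
  | abbabba => aaabba => bbba => aba
  | aababb => babb => baa => ba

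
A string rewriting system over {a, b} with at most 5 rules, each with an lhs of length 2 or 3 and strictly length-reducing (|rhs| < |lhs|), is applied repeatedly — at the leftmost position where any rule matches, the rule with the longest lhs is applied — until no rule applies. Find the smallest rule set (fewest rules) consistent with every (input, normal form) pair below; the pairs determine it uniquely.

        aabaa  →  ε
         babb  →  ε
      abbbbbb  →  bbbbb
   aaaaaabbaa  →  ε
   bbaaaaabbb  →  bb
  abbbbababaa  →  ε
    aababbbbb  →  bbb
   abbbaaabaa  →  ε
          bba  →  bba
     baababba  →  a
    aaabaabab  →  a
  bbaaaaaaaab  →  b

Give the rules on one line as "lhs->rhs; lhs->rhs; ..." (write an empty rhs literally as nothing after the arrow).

aa->; ab->; baa->aa; bab->a

  | aabaa => baa => aa => ε
  | babb => ab => ε
  | abbbbbb => bbbbb
  | aaaaaabbaa => aaaabbaa => aabbaa => bbaa => baa => aa => ε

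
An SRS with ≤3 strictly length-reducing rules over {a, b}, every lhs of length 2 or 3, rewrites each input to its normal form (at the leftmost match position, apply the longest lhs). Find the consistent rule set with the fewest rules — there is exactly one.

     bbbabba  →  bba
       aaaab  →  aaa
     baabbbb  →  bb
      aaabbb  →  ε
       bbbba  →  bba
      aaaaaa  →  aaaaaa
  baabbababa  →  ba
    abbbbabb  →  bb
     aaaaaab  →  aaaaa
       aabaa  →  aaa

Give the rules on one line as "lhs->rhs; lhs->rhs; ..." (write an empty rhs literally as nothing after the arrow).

  | bbbabba => bbabba => bbba => bba
  | aaaab => aaa
  | baabbbb => babbb => bbb => bb
  | aaabbb => aabb => ab => ε

ab->; bbb->bb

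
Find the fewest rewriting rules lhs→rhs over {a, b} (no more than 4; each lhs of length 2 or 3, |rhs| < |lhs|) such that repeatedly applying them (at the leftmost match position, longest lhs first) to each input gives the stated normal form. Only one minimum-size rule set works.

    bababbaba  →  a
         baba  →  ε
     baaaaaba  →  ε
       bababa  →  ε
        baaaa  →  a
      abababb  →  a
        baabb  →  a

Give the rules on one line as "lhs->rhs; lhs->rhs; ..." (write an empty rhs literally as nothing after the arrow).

aa->; ba->; bb->

  | bababbaba => babbaba => bbaba => aba => a
  | baba => ba => ε
  | baaaaaba => aaaaba => aaba => ba => ε
  | bababa => baba => ba => ε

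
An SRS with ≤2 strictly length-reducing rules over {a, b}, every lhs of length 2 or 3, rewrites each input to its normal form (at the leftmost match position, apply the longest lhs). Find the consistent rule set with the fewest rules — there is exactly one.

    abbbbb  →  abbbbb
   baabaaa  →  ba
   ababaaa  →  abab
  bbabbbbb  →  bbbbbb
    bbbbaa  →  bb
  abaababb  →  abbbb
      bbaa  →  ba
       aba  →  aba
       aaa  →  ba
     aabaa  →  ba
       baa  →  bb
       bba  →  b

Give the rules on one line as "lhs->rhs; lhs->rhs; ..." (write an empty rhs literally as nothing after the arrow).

aa->b; bba->b

  | abbbbb
  | baabaaa => bbbaaa => bbaa => ba
  | ababaaa => ababba => abab
  | bbabbbbb => bbbbbb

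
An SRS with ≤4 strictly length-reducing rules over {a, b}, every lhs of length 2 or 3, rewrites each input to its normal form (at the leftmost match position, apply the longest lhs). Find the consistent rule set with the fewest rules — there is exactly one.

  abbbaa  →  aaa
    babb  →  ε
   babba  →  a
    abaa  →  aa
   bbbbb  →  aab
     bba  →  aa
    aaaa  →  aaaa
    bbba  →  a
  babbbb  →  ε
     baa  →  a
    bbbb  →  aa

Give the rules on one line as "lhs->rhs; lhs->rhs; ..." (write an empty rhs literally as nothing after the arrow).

ba->; bab->ba; bb->a

  | abbbaa => aabaa => aaa
  | babb => bab => ba => ε
  | babba => baba => baa => a
  | abaa => aa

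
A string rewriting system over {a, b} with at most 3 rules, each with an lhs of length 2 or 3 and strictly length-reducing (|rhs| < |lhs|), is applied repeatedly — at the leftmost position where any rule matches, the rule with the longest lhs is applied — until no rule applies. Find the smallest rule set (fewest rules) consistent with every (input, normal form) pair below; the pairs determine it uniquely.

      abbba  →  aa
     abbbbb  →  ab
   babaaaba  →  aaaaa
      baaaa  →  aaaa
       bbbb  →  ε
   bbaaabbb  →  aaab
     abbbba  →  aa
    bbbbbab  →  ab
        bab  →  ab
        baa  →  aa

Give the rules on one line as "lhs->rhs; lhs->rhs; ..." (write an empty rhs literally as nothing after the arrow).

  | abbba => aba => aa
  | abbbbb => abbb => ab
  | babaaaba => abaaaba => aaaaba => aaaaa
  | baaaa => aaaa

ba->a; bb->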